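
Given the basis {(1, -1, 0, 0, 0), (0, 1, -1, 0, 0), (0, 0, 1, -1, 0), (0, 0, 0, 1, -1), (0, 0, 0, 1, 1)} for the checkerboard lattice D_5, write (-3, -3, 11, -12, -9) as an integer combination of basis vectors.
-3b₁ - 6b₂ + 5b₃ + b₄ - 8b₅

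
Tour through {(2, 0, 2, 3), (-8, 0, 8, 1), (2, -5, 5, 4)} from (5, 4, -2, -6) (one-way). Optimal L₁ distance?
50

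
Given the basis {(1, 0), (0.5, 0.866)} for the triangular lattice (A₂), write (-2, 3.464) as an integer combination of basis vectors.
-4b₁ + 4b₂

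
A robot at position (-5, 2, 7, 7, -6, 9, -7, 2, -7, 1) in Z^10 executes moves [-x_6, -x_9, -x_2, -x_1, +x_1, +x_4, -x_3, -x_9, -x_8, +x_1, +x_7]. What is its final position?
(-4, 1, 6, 8, -6, 8, -6, 1, -9, 1)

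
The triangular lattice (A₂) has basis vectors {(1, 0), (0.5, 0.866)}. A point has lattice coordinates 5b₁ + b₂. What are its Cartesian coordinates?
(5.5, 0.866)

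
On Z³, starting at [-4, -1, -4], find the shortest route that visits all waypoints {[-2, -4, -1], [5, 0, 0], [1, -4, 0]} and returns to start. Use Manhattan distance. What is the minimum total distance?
34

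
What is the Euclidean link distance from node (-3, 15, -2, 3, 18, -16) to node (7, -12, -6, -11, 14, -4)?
34.6554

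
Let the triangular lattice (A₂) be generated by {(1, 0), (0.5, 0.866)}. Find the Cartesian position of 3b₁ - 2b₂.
(2, -1.732)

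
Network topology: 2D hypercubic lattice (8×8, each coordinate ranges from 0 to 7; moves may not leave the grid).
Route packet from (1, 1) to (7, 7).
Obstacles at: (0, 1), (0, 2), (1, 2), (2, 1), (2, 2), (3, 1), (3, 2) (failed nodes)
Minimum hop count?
14
(one shortest path: (1, 1) → (1, 0) → (2, 0) → (3, 0) → (4, 0) → (5, 0) → (6, 0) → (7, 0) → (7, 1) → (7, 2) → (7, 3) → (7, 4) → (7, 5) → (7, 6) → (7, 7))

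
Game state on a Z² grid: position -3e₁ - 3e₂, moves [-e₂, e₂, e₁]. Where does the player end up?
(-2, -3)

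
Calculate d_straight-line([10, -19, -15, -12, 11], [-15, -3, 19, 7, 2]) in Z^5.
49.7896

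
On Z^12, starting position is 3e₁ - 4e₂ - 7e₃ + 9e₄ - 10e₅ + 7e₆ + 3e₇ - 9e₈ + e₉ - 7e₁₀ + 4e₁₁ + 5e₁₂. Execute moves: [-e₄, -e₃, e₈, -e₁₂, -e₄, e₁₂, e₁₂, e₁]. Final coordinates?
(4, -4, -8, 7, -10, 7, 3, -8, 1, -7, 4, 6)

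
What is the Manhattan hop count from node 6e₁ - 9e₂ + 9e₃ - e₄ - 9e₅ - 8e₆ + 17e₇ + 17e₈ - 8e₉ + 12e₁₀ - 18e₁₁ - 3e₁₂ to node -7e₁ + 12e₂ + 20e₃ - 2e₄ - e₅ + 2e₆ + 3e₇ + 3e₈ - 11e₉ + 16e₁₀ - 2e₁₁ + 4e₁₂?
122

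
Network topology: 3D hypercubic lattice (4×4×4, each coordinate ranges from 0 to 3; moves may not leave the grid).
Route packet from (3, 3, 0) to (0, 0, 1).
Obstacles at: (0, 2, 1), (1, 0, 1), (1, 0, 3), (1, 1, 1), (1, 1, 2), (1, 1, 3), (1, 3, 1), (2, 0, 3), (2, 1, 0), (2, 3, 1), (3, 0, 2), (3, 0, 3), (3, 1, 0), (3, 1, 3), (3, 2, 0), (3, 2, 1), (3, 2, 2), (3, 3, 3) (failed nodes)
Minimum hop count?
7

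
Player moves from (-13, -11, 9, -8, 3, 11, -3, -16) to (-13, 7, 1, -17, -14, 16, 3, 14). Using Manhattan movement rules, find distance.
93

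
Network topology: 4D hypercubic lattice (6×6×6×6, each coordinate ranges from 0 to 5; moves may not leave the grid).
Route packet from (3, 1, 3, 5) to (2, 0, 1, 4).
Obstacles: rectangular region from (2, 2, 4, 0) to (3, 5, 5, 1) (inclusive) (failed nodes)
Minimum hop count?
5
(one shortest path: (3, 1, 3, 5) → (2, 1, 3, 5) → (2, 0, 3, 5) → (2, 0, 2, 5) → (2, 0, 1, 5) → (2, 0, 1, 4))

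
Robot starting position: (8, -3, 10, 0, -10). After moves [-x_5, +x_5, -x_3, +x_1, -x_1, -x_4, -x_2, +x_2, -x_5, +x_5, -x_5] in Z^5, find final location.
(8, -3, 9, -1, -11)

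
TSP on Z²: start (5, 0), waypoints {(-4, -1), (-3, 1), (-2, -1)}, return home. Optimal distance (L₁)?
22
(one optimal route: (5, 0) → (-3, 1) → (-4, -1) → (-2, -1) → (5, 0))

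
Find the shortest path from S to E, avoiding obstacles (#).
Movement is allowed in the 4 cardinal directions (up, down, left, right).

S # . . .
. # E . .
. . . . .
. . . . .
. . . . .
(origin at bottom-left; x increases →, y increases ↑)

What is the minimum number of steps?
5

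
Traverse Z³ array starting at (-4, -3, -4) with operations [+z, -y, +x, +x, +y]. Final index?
(-2, -3, -3)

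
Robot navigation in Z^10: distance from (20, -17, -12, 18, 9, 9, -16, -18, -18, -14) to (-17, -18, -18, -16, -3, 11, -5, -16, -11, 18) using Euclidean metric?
62.514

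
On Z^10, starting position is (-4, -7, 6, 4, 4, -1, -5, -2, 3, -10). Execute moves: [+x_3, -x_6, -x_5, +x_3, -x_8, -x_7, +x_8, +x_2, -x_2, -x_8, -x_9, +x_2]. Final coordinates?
(-4, -6, 8, 4, 3, -2, -6, -3, 2, -10)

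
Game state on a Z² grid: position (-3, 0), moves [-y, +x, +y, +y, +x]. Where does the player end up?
(-1, 1)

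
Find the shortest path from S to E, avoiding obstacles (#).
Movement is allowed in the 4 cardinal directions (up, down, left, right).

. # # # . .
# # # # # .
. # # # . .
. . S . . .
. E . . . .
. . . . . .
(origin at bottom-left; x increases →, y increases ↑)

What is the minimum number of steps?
2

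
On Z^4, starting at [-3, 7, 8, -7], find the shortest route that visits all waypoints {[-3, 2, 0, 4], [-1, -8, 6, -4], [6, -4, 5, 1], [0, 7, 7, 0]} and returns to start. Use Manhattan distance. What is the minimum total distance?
92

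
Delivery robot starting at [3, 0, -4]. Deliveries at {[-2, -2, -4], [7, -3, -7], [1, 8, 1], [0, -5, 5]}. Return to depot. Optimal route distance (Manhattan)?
70
(one optimal route: (3, 0, -4) → (7, -3, -7) → (-2, -2, -4) → (0, -5, 5) → (1, 8, 1) → (3, 0, -4))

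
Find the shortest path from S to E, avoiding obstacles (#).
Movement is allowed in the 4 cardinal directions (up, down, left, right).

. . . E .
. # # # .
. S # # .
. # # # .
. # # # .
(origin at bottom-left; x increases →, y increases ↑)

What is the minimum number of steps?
6
(one shortest path: (1, 2) → (0, 2) → (0, 3) → (0, 4) → (1, 4) → (2, 4) → (3, 4))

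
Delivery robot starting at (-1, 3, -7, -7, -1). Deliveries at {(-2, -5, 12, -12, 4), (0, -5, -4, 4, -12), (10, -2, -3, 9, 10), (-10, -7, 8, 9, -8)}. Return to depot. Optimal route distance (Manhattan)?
206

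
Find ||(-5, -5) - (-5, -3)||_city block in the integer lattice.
2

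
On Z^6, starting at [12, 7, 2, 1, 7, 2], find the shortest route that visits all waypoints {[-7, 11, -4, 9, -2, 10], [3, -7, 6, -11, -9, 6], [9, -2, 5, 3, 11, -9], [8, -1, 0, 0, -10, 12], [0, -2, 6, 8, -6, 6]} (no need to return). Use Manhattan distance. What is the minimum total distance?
188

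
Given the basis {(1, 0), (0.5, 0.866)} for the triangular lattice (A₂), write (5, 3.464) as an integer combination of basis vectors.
3b₁ + 4b₂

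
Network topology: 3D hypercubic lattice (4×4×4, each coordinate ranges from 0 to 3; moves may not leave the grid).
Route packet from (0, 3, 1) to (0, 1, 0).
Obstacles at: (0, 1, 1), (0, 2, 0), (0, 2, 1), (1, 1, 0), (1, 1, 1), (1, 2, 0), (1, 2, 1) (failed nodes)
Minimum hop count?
7
(one shortest path: (0, 3, 1) → (0, 3, 2) → (0, 2, 2) → (0, 1, 2) → (0, 0, 2) → (0, 0, 1) → (0, 0, 0) → (0, 1, 0))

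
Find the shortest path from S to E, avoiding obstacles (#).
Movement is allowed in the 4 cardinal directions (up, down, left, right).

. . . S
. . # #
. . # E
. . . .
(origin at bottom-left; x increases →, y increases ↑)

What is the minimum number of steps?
8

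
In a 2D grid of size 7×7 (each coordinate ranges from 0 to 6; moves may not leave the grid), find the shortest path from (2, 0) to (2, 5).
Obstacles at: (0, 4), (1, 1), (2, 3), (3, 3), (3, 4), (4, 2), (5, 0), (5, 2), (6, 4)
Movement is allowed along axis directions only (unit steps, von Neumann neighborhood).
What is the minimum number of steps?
7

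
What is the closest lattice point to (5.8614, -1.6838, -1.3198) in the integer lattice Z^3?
(6, -2, -1)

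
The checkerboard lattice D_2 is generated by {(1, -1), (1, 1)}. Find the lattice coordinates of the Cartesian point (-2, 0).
-b₁ - b₂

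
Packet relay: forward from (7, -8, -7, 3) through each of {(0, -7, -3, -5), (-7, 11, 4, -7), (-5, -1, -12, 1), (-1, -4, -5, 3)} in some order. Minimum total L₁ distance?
88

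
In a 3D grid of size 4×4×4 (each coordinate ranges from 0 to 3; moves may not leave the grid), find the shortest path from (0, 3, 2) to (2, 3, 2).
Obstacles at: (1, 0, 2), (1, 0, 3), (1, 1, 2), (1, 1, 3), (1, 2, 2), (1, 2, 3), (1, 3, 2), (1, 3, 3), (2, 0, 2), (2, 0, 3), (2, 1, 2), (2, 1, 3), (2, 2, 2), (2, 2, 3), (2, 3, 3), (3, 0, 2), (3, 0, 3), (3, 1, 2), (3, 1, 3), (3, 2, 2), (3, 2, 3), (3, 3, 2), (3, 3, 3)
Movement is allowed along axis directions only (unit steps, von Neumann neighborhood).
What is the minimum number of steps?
4
(one shortest path: (0, 3, 2) → (0, 3, 1) → (1, 3, 1) → (2, 3, 1) → (2, 3, 2))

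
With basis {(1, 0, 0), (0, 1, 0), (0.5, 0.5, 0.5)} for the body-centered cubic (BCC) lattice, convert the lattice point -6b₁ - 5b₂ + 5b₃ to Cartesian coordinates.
(-3.5, -2.5, 2.5)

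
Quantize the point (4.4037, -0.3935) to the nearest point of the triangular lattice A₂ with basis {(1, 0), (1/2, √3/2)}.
(4.5, -0.866)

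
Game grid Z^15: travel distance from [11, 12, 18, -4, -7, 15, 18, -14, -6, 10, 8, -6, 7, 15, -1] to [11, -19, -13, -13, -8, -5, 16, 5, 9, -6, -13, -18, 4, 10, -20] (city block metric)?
204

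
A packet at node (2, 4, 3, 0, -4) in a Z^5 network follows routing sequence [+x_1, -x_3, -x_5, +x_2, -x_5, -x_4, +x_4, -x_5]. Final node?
(3, 5, 2, 0, -7)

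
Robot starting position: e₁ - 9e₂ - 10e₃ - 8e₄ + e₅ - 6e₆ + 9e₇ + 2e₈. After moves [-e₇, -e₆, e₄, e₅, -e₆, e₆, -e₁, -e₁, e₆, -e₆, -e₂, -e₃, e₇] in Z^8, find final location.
(-1, -10, -11, -7, 2, -7, 9, 2)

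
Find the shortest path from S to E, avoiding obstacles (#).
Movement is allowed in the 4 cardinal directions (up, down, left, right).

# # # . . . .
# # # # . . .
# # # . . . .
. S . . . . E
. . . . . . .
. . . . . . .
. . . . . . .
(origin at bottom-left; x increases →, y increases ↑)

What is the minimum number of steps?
5
(one shortest path: (1, 3) → (2, 3) → (3, 3) → (4, 3) → (5, 3) → (6, 3))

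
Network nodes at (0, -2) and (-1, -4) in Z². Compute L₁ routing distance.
3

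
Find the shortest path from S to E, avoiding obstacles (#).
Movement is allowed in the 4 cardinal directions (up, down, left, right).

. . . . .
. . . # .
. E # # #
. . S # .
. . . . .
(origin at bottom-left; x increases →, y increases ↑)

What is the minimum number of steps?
2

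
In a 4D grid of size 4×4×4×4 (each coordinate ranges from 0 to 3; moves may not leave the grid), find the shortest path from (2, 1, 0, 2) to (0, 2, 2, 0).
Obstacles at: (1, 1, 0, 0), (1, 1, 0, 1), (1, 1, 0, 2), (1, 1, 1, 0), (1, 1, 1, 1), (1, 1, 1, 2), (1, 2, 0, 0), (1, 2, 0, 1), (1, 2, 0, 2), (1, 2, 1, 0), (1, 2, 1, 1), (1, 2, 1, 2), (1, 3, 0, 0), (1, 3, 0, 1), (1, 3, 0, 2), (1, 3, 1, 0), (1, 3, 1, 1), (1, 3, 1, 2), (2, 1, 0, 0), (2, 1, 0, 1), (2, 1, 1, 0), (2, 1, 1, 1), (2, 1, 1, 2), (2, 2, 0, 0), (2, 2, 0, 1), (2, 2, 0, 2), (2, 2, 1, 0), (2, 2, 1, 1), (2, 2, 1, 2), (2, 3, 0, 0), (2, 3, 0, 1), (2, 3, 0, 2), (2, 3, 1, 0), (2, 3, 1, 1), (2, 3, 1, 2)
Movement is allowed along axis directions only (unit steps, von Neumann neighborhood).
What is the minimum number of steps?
9
(one shortest path: (2, 1, 0, 2) → (3, 1, 0, 2) → (3, 2, 0, 2) → (3, 2, 1, 2) → (3, 2, 2, 2) → (2, 2, 2, 2) → (1, 2, 2, 2) → (0, 2, 2, 2) → (0, 2, 2, 1) → (0, 2, 2, 0))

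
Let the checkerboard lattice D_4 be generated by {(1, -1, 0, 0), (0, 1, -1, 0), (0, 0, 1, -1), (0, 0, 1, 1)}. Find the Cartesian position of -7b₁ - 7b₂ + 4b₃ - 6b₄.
(-7, 0, 5, -10)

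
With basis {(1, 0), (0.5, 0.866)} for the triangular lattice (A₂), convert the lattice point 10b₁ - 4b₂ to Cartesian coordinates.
(8, -3.464)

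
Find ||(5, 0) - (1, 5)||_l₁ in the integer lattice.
9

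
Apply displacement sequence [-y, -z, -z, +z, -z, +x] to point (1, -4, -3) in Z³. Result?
(2, -5, -5)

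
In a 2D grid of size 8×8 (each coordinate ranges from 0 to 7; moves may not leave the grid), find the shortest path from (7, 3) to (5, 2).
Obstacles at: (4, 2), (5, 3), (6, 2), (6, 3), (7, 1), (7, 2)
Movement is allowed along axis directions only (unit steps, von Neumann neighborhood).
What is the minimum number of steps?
11
(one shortest path: (7, 3) → (7, 4) → (6, 4) → (5, 4) → (4, 4) → (3, 4) → (3, 3) → (3, 2) → (3, 1) → (4, 1) → (5, 1) → (5, 2))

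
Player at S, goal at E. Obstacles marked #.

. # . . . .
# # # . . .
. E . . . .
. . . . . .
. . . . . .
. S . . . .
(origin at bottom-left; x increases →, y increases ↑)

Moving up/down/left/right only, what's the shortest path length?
3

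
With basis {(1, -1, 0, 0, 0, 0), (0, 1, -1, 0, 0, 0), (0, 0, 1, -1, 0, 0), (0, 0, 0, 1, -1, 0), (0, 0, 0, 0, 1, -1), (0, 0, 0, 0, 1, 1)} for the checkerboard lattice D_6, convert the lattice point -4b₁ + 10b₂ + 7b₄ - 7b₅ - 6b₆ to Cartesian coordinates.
(-4, 14, -10, 7, -20, 1)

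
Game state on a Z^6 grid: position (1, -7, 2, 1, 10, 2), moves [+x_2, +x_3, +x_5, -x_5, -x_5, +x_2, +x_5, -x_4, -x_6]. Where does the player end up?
(1, -5, 3, 0, 10, 1)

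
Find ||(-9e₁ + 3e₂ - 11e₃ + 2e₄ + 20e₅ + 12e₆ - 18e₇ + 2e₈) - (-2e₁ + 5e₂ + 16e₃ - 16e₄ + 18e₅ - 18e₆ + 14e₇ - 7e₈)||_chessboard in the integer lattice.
32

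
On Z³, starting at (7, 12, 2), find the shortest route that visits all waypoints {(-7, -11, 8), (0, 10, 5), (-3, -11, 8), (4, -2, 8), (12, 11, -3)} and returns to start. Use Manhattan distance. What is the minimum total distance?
106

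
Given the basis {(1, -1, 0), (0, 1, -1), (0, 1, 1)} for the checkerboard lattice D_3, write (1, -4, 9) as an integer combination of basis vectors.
b₁ - 6b₂ + 3b₃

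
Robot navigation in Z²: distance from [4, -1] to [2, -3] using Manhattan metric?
4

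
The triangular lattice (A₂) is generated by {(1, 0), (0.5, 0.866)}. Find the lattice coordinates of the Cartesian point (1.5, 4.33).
-b₁ + 5b₂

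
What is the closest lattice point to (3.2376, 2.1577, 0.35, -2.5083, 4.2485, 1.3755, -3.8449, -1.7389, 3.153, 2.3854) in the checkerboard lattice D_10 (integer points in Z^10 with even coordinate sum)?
(3, 2, 0, -3, 4, 1, -4, -2, 3, 2)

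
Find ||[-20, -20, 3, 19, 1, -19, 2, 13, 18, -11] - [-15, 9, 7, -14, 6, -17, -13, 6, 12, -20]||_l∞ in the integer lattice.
33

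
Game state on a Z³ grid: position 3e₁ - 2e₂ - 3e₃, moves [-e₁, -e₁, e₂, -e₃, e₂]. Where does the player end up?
(1, 0, -4)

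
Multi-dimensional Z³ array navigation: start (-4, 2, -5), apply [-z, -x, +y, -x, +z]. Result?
(-6, 3, -5)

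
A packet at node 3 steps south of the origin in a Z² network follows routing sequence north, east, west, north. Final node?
(0, -1)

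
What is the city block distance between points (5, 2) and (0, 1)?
6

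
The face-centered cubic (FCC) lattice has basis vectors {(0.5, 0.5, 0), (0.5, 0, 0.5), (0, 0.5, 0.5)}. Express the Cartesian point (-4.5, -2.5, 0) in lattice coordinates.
-7b₁ - 2b₂ + 2b₃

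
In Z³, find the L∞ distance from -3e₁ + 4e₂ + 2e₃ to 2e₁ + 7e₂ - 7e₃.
9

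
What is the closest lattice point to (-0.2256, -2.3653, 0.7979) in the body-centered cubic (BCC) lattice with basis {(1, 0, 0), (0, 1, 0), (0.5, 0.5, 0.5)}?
(-0.5, -2.5, 0.5)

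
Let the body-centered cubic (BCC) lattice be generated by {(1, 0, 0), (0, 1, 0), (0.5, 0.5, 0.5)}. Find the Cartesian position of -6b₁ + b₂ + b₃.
(-5.5, 1.5, 0.5)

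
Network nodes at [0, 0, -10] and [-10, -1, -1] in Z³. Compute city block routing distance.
20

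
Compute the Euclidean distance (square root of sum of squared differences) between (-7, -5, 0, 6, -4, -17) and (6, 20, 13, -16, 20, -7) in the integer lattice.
46.076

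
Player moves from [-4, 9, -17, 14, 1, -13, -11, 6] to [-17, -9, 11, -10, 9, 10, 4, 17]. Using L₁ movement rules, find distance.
140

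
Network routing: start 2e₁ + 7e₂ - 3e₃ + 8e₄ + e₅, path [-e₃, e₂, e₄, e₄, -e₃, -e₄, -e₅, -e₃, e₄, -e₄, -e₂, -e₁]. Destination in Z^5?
(1, 7, -6, 9, 0)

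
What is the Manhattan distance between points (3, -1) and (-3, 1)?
8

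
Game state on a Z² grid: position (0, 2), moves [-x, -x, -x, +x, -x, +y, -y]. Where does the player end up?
(-3, 2)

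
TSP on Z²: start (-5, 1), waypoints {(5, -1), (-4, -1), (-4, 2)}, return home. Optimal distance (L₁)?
26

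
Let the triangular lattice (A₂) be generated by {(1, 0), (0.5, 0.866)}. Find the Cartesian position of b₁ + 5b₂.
(3.5, 4.33)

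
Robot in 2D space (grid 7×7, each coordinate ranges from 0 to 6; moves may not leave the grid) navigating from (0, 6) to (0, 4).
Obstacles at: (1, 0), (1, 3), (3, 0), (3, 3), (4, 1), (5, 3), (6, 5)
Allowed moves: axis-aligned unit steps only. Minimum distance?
2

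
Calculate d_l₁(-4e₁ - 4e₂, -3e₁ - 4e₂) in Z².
1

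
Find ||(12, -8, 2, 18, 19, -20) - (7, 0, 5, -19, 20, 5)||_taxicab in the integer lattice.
79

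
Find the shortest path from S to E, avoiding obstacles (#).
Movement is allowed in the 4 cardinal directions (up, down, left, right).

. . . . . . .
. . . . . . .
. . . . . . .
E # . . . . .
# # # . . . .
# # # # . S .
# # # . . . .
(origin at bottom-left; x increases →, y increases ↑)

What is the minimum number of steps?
9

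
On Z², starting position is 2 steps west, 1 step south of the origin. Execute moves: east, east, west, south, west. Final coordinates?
(-2, -2)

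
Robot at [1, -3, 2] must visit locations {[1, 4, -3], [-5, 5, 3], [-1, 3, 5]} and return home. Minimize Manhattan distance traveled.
44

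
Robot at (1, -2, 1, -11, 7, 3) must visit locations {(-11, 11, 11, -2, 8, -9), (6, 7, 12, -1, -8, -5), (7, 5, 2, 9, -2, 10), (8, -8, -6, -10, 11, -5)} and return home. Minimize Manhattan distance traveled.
240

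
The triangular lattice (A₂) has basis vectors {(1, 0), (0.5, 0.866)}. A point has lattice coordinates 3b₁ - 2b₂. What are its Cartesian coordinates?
(2, -1.732)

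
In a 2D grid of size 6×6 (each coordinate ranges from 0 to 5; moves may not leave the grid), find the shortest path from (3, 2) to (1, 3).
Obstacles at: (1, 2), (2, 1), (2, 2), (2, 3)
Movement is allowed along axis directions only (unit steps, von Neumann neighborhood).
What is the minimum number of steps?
5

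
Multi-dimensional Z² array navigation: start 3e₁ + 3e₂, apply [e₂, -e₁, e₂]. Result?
(2, 5)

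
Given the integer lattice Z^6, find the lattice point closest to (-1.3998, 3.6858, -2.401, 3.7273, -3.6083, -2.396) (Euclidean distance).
(-1, 4, -2, 4, -4, -2)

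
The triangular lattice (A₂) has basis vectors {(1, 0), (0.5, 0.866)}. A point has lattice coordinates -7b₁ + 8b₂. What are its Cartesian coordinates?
(-3, 6.928)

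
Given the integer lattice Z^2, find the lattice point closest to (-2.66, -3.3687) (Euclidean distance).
(-3, -3)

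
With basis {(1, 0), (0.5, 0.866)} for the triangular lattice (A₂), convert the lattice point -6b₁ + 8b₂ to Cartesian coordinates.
(-2, 6.928)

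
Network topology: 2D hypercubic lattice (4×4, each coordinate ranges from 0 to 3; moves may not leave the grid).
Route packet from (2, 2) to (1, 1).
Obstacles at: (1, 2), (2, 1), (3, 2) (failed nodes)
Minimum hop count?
6
(one shortest path: (2, 2) → (2, 3) → (1, 3) → (0, 3) → (0, 2) → (0, 1) → (1, 1))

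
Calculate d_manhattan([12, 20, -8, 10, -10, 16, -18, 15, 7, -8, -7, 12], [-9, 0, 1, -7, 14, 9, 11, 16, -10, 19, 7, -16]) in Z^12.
214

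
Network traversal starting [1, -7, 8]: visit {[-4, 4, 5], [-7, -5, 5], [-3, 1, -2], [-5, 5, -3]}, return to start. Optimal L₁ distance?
64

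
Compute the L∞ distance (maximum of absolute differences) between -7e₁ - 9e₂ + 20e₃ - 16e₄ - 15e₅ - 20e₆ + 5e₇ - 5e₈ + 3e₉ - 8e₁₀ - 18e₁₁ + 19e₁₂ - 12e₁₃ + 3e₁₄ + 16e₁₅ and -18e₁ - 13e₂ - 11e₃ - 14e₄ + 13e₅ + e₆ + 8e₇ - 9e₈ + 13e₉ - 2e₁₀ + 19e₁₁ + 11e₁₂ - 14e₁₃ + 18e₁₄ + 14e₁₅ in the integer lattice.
37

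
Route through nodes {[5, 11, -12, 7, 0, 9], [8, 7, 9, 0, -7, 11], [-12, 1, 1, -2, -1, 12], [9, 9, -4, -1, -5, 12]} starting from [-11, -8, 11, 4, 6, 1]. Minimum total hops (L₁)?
137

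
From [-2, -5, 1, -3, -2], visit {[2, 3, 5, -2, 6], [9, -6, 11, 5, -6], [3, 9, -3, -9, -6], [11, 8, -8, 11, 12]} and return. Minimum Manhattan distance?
204
(one optimal route: (-2, -5, 1, -3, -2) → (2, 3, 5, -2, 6) → (3, 9, -3, -9, -6) → (11, 8, -8, 11, 12) → (9, -6, 11, 5, -6) → (-2, -5, 1, -3, -2))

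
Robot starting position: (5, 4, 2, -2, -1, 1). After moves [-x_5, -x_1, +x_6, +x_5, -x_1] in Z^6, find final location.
(3, 4, 2, -2, -1, 2)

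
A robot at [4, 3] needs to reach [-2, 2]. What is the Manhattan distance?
7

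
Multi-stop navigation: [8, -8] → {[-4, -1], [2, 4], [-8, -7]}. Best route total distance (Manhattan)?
38
(one optimal route: (8, -8) → (-8, -7) → (-4, -1) → (2, 4))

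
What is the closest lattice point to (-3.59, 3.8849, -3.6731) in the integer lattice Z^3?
(-4, 4, -4)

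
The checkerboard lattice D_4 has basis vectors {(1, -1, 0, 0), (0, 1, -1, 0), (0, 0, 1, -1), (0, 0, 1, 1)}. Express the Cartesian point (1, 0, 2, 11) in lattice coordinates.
b₁ + b₂ - 4b₃ + 7b₄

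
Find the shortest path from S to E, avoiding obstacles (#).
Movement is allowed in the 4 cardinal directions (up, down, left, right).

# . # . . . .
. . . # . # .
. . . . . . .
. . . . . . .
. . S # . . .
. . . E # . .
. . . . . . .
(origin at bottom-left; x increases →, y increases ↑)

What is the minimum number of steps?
2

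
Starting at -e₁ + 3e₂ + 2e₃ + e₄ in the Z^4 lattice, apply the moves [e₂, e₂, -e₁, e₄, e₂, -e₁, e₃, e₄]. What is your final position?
(-3, 6, 3, 3)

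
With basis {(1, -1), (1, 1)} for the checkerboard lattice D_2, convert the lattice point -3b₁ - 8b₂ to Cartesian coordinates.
(-11, -5)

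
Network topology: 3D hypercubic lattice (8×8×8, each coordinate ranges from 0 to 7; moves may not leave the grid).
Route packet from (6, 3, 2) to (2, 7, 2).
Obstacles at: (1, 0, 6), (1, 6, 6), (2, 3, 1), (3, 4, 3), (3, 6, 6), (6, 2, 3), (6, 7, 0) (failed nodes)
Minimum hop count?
8
(one shortest path: (6, 3, 2) → (5, 3, 2) → (4, 3, 2) → (3, 3, 2) → (2, 3, 2) → (2, 4, 2) → (2, 5, 2) → (2, 6, 2) → (2, 7, 2))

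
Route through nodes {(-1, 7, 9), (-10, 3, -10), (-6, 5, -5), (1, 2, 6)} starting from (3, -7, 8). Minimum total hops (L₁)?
55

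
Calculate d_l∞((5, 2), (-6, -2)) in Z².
11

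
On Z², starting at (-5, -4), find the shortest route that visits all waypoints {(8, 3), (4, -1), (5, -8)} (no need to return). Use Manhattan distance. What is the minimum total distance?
30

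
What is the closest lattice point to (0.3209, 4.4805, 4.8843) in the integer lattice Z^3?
(0, 4, 5)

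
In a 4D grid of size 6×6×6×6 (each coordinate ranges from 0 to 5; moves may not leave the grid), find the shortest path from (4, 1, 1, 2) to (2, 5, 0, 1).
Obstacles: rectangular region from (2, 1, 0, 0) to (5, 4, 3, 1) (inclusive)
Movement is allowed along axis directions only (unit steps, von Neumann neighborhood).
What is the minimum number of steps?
8
(one shortest path: (4, 1, 1, 2) → (3, 1, 1, 2) → (2, 1, 1, 2) → (2, 2, 1, 2) → (2, 3, 1, 2) → (2, 4, 1, 2) → (2, 5, 1, 2) → (2, 5, 0, 2) → (2, 5, 0, 1))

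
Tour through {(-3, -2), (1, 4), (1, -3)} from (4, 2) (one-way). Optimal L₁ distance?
17
(one optimal route: (4, 2) → (1, 4) → (1, -3) → (-3, -2))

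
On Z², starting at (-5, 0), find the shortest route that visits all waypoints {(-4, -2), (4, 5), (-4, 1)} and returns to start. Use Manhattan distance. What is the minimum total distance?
32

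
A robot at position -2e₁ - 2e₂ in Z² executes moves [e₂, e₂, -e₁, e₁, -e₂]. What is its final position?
(-2, -1)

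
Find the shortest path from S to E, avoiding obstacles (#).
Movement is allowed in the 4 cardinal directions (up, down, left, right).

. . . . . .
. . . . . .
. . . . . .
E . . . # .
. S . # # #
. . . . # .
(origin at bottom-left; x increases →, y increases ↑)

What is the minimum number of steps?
2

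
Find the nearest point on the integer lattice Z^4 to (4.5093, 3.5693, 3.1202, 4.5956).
(5, 4, 3, 5)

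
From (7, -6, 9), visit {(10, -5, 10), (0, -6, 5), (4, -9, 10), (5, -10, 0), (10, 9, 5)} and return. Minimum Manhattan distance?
82
(one optimal route: (7, -6, 9) → (10, -5, 10) → (10, 9, 5) → (0, -6, 5) → (5, -10, 0) → (4, -9, 10) → (7, -6, 9))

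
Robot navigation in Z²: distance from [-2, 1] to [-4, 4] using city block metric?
5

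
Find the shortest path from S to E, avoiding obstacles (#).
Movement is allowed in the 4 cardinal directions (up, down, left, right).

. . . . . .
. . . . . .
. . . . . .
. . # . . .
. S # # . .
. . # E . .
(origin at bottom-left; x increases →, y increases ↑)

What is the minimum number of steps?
9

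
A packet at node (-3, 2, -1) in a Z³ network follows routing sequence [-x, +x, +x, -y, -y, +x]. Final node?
(-1, 0, -1)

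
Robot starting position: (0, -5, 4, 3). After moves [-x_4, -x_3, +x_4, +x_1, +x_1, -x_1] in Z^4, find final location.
(1, -5, 3, 3)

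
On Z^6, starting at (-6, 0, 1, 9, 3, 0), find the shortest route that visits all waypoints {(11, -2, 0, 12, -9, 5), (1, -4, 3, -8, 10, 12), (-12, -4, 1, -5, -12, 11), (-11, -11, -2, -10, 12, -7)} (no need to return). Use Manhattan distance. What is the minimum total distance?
180
(one optimal route: (-6, 0, 1, 9, 3, 0) → (11, -2, 0, 12, -9, 5) → (-12, -4, 1, -5, -12, 11) → (1, -4, 3, -8, 10, 12) → (-11, -11, -2, -10, 12, -7))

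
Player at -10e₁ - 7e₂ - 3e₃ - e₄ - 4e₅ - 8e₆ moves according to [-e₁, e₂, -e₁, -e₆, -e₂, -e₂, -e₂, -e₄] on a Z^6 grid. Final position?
(-12, -9, -3, -2, -4, -9)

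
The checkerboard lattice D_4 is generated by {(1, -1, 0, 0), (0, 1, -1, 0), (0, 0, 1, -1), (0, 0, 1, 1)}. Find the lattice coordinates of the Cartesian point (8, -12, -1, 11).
8b₁ - 4b₂ - 8b₃ + 3b₄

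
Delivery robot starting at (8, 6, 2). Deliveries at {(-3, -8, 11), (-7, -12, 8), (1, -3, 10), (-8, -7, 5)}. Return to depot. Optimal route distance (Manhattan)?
86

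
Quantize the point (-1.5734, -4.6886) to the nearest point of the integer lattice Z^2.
(-2, -5)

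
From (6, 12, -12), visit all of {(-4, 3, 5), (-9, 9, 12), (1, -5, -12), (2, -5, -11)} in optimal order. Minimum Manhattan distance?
72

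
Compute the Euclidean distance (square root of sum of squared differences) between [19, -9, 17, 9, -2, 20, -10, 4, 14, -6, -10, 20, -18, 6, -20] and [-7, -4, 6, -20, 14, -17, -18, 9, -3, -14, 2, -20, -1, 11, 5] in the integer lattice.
80.0812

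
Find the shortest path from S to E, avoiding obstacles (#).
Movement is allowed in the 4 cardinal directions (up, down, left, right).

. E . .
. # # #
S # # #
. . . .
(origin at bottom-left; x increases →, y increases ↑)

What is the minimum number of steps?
3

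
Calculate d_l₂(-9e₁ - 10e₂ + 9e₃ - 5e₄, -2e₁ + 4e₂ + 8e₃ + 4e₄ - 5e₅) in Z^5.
18.7617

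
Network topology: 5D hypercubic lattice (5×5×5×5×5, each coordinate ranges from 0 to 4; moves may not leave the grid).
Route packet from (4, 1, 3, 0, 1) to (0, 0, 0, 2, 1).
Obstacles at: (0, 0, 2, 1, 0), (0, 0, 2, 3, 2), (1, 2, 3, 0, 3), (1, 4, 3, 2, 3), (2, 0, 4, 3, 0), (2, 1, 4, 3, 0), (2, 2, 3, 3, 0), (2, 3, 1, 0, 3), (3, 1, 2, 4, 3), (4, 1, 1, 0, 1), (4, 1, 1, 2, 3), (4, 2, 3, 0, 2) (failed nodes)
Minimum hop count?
10
(one shortest path: (4, 1, 3, 0, 1) → (3, 1, 3, 0, 1) → (2, 1, 3, 0, 1) → (1, 1, 3, 0, 1) → (0, 1, 3, 0, 1) → (0, 0, 3, 0, 1) → (0, 0, 2, 0, 1) → (0, 0, 1, 0, 1) → (0, 0, 0, 0, 1) → (0, 0, 0, 1, 1) → (0, 0, 0, 2, 1))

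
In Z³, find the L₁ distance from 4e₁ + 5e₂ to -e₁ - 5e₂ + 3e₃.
18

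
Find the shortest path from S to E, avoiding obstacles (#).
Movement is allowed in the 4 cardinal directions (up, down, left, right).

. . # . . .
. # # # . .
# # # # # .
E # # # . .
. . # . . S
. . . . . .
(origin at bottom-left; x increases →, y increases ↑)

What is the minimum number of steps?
8
(one shortest path: (5, 1) → (4, 1) → (3, 1) → (3, 0) → (2, 0) → (1, 0) → (0, 0) → (0, 1) → (0, 2))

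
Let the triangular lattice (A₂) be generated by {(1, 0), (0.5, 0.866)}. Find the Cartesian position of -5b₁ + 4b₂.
(-3, 3.464)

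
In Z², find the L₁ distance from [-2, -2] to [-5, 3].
8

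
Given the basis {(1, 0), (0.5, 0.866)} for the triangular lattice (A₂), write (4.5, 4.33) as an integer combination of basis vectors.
2b₁ + 5b₂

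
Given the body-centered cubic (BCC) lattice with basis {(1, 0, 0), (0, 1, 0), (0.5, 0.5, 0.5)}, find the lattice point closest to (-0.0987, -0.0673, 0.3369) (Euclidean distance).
(0, 0, 0)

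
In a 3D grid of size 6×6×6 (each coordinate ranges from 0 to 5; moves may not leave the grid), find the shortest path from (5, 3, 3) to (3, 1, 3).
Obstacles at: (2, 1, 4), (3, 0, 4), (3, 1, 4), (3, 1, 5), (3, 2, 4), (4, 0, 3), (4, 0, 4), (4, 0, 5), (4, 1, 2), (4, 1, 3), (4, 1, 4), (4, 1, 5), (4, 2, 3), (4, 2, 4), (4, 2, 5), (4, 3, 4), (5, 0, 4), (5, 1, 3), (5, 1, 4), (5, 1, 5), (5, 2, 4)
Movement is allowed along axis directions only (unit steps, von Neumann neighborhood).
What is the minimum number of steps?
4
(one shortest path: (5, 3, 3) → (4, 3, 3) → (3, 3, 3) → (3, 2, 3) → (3, 1, 3))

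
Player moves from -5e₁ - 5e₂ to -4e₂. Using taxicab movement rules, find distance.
6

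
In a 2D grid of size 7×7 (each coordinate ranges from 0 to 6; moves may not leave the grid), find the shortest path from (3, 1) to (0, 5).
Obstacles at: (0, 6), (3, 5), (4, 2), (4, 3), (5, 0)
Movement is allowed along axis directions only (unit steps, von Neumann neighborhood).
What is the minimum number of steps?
7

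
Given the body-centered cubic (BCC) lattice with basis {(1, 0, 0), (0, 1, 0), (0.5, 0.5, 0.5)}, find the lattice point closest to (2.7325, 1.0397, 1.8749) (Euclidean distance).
(3, 1, 2)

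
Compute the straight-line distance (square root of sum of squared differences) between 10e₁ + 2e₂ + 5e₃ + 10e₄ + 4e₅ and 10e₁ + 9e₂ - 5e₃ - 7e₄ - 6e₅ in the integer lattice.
23.1948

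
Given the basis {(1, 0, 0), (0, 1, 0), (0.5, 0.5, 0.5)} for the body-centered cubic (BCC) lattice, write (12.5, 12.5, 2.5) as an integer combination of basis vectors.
10b₁ + 10b₂ + 5b₃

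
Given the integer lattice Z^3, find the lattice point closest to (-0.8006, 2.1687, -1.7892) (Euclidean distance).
(-1, 2, -2)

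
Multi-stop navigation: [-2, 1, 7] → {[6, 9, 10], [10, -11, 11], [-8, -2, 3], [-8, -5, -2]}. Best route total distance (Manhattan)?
83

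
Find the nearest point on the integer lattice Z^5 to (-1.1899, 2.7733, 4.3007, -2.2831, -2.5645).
(-1, 3, 4, -2, -3)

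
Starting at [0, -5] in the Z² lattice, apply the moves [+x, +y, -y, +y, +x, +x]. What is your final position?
(3, -4)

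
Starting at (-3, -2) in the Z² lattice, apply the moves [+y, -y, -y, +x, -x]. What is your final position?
(-3, -3)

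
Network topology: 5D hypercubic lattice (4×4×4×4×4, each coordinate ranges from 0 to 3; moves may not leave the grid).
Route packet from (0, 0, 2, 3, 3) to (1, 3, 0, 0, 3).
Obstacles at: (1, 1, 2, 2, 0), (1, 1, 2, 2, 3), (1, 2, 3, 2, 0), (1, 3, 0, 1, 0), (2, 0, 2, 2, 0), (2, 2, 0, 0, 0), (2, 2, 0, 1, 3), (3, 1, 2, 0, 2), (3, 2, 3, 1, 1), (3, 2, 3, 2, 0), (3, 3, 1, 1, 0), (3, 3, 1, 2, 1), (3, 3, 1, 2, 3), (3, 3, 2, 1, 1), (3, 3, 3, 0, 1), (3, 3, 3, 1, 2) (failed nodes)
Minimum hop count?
9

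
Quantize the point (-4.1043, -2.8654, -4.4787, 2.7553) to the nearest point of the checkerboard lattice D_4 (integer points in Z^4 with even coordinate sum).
(-4, -3, -4, 3)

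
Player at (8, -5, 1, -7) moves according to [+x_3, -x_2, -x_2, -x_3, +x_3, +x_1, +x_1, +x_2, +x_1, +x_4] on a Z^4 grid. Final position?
(11, -6, 2, -6)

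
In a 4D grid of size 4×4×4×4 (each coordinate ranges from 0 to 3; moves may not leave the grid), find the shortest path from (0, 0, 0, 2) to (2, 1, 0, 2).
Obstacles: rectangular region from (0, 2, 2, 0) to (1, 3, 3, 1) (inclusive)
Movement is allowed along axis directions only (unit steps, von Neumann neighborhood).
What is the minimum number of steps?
3
(one shortest path: (0, 0, 0, 2) → (1, 0, 0, 2) → (2, 0, 0, 2) → (2, 1, 0, 2))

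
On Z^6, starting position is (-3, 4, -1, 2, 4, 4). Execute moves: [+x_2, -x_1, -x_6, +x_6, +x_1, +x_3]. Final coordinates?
(-3, 5, 0, 2, 4, 4)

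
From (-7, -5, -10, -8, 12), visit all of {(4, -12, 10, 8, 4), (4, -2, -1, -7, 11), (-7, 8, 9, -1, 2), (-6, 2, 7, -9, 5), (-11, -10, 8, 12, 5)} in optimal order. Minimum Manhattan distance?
138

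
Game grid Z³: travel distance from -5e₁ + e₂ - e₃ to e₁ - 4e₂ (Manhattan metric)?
12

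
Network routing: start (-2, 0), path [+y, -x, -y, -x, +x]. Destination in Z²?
(-3, 0)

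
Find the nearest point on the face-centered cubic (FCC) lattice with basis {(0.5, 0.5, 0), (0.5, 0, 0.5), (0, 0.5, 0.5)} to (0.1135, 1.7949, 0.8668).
(0, 2, 1)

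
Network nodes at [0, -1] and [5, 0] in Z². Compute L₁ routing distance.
6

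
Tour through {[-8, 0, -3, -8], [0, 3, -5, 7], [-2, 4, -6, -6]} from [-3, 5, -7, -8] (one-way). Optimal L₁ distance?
46
(one optimal route: (-3, 5, -7, -8) → (-8, 0, -3, -8) → (-2, 4, -6, -6) → (0, 3, -5, 7))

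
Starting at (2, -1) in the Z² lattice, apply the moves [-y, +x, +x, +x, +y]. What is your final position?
(5, -1)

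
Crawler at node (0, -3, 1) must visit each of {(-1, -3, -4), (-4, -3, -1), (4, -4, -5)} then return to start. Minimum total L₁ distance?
30
(one optimal route: (0, -3, 1) → (-4, -3, -1) → (-1, -3, -4) → (4, -4, -5) → (0, -3, 1))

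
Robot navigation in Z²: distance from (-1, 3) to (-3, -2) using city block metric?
7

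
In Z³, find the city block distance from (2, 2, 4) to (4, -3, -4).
15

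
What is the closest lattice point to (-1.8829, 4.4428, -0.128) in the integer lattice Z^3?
(-2, 4, 0)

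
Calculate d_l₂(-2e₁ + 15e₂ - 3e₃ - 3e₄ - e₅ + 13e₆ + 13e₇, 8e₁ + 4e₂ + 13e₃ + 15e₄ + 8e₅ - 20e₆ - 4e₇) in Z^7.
47.5395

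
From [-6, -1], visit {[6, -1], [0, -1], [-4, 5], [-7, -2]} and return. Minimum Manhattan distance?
40
(one optimal route: (-6, -1) → (6, -1) → (0, -1) → (-4, 5) → (-7, -2) → (-6, -1))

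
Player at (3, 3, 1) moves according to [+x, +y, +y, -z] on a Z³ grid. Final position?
(4, 5, 0)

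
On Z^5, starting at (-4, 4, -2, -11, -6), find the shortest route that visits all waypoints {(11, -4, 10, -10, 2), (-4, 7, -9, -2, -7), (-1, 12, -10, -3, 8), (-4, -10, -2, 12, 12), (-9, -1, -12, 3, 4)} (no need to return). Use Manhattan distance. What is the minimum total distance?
184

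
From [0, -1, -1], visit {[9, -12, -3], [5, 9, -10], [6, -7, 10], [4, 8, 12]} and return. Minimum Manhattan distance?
110
(one optimal route: (0, -1, -1) → (9, -12, -3) → (6, -7, 10) → (4, 8, 12) → (5, 9, -10) → (0, -1, -1))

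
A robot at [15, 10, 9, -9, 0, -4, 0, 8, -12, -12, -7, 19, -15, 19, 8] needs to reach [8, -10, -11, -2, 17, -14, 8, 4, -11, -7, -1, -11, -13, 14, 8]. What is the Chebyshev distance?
30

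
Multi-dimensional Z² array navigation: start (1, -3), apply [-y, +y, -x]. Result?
(0, -3)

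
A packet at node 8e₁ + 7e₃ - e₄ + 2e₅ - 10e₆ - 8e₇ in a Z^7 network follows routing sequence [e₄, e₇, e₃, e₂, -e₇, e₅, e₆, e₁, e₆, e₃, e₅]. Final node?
(9, 1, 9, 0, 4, -8, -8)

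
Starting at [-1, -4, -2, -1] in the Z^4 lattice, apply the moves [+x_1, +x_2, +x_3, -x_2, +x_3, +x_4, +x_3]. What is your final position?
(0, -4, 1, 0)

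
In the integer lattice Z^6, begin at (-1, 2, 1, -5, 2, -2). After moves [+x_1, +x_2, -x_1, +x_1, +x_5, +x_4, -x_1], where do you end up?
(-1, 3, 1, -4, 3, -2)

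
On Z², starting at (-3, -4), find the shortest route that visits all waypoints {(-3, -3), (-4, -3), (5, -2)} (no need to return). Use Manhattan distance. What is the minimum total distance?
12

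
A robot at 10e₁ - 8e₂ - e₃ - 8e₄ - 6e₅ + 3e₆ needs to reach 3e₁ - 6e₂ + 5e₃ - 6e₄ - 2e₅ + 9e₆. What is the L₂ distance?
12.0416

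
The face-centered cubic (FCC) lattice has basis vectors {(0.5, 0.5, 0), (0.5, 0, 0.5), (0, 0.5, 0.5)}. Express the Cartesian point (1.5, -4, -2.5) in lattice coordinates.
3b₂ - 8b₃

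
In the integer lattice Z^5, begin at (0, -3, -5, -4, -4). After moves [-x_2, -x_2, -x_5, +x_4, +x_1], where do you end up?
(1, -5, -5, -3, -5)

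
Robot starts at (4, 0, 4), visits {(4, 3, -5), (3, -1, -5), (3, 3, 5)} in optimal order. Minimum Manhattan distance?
21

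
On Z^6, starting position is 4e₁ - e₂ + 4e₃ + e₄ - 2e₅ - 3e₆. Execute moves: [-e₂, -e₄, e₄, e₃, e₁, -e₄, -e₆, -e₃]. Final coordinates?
(5, -2, 4, 0, -2, -4)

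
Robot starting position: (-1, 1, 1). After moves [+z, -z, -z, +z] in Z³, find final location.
(-1, 1, 1)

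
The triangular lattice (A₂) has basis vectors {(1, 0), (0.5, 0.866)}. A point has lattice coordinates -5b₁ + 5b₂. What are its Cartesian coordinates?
(-2.5, 4.33)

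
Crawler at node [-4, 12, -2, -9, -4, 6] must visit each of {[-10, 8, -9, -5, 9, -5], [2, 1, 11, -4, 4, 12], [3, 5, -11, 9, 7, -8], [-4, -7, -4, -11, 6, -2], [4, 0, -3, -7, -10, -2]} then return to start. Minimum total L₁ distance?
260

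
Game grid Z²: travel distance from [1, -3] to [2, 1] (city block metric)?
5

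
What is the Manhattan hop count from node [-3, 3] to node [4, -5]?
15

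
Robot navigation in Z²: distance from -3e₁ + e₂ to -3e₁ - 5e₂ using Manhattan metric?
6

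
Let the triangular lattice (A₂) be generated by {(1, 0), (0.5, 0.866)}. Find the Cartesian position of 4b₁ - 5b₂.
(1.5, -4.33)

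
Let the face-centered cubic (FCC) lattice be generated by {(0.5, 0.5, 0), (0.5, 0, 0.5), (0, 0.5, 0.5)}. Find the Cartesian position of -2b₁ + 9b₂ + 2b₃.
(3.5, 0, 5.5)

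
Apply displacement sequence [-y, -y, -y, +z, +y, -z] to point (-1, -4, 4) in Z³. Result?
(-1, -6, 4)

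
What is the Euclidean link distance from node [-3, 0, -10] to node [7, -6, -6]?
12.3288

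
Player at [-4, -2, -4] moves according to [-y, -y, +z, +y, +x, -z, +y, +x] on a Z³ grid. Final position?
(-2, -2, -4)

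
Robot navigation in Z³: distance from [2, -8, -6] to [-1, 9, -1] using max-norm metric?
17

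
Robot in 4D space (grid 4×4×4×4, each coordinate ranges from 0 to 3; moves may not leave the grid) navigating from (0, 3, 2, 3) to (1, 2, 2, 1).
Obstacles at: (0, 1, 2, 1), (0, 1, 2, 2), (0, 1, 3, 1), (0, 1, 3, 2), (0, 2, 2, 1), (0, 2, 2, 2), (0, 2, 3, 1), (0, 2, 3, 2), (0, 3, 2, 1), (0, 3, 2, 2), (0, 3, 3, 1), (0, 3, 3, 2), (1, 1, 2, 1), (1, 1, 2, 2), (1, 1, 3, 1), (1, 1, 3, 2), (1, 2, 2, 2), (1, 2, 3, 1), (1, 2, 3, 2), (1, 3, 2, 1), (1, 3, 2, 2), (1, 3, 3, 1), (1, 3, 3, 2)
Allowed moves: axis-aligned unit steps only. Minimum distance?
6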